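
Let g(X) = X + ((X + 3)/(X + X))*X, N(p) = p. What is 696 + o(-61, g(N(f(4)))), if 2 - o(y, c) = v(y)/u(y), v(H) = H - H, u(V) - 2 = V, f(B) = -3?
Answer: 698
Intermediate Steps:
u(V) = 2 + V
v(H) = 0
g(X) = 3/2 + 3*X/2 (g(X) = X + ((3 + X)/((2*X)))*X = X + ((3 + X)*(1/(2*X)))*X = X + ((3 + X)/(2*X))*X = X + (3/2 + X/2) = 3/2 + 3*X/2)
o(y, c) = 2 (o(y, c) = 2 - 0/(2 + y) = 2 - 1*0 = 2 + 0 = 2)
696 + o(-61, g(N(f(4)))) = 696 + 2 = 698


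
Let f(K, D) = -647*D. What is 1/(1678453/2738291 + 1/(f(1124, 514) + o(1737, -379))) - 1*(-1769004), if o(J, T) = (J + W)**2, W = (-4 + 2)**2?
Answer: 8012439930846787033/4529346763210 ≈ 1.7690e+6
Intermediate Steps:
W = 4 (W = (-2)**2 = 4)
o(J, T) = (4 + J)**2 (o(J, T) = (J + 4)**2 = (4 + J)**2)
1/(1678453/2738291 + 1/(f(1124, 514) + o(1737, -379))) - 1*(-1769004) = 1/(1678453/2738291 + 1/(-647*514 + (4 + 1737)**2)) - 1*(-1769004) = 1/(1678453*(1/2738291) + 1/(-332558 + 1741**2)) + 1769004 = 1/(1678453/2738291 + 1/(-332558 + 3031081)) + 1769004 = 1/(1678453/2738291 + 1/2698523) + 1769004 = 1/(4529346763210/7389341244193) + 1769004 = 7389341244193/4529346763210 + 1769004 = 8012439930846787033/4529346763210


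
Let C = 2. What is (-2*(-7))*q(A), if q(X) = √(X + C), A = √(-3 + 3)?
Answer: 14*√2 ≈ 19.799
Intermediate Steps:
A = 0 (A = √0 = 0)
q(X) = √(2 + X) (q(X) = √(X + 2) = √(2 + X))
(-2*(-7))*q(A) = (-2*(-7))*√(2 + 0) = 14*√2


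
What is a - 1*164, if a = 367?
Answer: 203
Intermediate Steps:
a - 1*164 = 367 - 1*164 = 367 - 164 = 203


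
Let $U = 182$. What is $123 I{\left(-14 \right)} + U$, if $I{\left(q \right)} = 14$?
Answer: $1904$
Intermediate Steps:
$123 I{\left(-14 \right)} + U = 123 \cdot 14 + 182 = 1722 + 182 = 1904$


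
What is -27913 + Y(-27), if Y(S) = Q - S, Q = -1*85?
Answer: -27971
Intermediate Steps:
Q = -85
Y(S) = -85 - S
-27913 + Y(-27) = -27913 + (-85 - 1*(-27)) = -27913 + (-85 + 27) = -27913 - 58 = -27971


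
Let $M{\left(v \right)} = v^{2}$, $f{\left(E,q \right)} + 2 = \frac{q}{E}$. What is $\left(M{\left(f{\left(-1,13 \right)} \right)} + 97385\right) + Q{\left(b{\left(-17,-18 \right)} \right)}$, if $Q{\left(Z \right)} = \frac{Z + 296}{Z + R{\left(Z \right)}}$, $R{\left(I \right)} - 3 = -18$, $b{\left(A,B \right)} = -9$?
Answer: $\frac{2342353}{24} \approx 97598.0$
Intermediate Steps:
$f{\left(E,q \right)} = -2 + \frac{q}{E}$
$R{\left(I \right)} = -15$ ($R{\left(I \right)} = 3 - 18 = -15$)
$Q{\left(Z \right)} = \frac{296 + Z}{-15 + Z}$ ($Q{\left(Z \right)} = \frac{Z + 296}{Z - 15} = \frac{296 + Z}{-15 + Z}$)
$\left(M{\left(f{\left(-1,13 \right)} \right)} + 97385\right) + Q{\left(b{\left(-17,-18 \right)} \right)} = \left(\left(-2 + \frac{13}{-1}\right)^{2} + 97385\right) + \frac{296 - 9}{-15 - 9} = \left(\left(-2 + 13 \left(-1\right)\right)^{2} + 97385\right) + \frac{1}{-24} \cdot 287 = \left(\left(-2 - 13\right)^{2} + 97385\right) - \frac{287}{24} = \left(\left(-15\right)^{2} + 97385\right) - \frac{287}{24} = \left(225 + 97385\right) - \frac{287}{24} = 97610 - \frac{287}{24} = \frac{2342353}{24}$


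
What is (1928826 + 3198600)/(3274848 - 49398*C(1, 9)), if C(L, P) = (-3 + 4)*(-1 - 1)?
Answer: 854571/562274 ≈ 1.5198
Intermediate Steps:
C(L, P) = -2 (C(L, P) = 1*(-2) = -2)
(1928826 + 3198600)/(3274848 - 49398*C(1, 9)) = (1928826 + 3198600)/(3274848 - 49398*(-2)) = 5127426/(3274848 + 98796) = 5127426/3373644 = 5127426*(1/3373644) = 854571/562274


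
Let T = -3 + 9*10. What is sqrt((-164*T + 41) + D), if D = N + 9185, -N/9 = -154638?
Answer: 70*sqrt(283) ≈ 1177.6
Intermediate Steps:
N = 1391742 (N = -9*(-154638) = 1391742)
T = 87 (T = -3 + 90 = 87)
D = 1400927 (D = 1391742 + 9185 = 1400927)
sqrt((-164*T + 41) + D) = sqrt((-164*87 + 41) + 1400927) = sqrt((-14268 + 41) + 1400927) = sqrt(-14227 + 1400927) = sqrt(1386700) = 70*sqrt(283)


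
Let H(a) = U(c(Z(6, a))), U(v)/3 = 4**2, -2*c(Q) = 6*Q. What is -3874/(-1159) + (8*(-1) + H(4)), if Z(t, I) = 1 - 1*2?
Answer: 50234/1159 ≈ 43.343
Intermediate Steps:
Z(t, I) = -1 (Z(t, I) = 1 - 2 = -1)
c(Q) = -3*Q
U(v) = 48 (U(v) = 3*4**2 = 3*16 = 48)
H(a) = 48
-3874/(-1159) + (8*(-1) + H(4)) = -3874/(-1159) + (8*(-1) + 48) = -3874*(-1/1159) + (-8 + 48) = 3874/1159 + 40 = 50234/1159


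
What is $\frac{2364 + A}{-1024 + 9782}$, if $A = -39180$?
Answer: $- \frac{18408}{4379} \approx -4.2037$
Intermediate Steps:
$\frac{2364 + A}{-1024 + 9782} = \frac{2364 - 39180}{-1024 + 9782} = - \frac{36816}{8758} = \left(-36816\right) \frac{1}{8758} = - \frac{18408}{4379}$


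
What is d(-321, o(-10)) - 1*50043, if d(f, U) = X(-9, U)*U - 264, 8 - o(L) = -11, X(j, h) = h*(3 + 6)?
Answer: -47058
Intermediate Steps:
X(j, h) = 9*h (X(j, h) = h*9 = 9*h)
o(L) = 19 (o(L) = 8 - 1*(-11) = 8 + 11 = 19)
d(f, U) = -264 + 9*U² (d(f, U) = (9*U)*U - 264 = 9*U² - 264 = -264 + 9*U²)
d(-321, o(-10)) - 1*50043 = (-264 + 9*19²) - 1*50043 = (-264 + 9*361) - 50043 = (-264 + 3249) - 50043 = 2985 - 50043 = -47058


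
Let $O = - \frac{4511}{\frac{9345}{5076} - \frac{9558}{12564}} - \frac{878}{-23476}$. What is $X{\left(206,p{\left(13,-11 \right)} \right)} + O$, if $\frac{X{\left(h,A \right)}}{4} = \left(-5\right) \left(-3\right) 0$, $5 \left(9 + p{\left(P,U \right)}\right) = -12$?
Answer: $- \frac{31267188237893}{7487775842} \approx -4175.8$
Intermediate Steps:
$p{\left(P,U \right)} = - \frac{57}{5}$ ($p{\left(P,U \right)} = -9 + \frac{1}{5} \left(-12\right) = -9 - \frac{12}{5} = - \frac{57}{5}$)
$X{\left(h,A \right)} = 0$ ($X{\left(h,A \right)} = 4 \left(-5\right) \left(-3\right) 0 = 4 \cdot 15 \cdot 0 = 4 \cdot 0 = 0$)
$O = - \frac{31267188237893}{7487775842}$ ($O = - \frac{4511}{9345 \cdot \frac{1}{5076} - \frac{531}{698}} - - \frac{439}{11738} = - \frac{4511}{\frac{3115}{1692} - \frac{531}{698}} + \frac{439}{11738} = - \frac{4511}{\frac{637909}{590508}} + \frac{439}{11738} = \left(-4511\right) \frac{590508}{637909} + \frac{439}{11738} = - \frac{2663781588}{637909} + \frac{439}{11738} = - \frac{31267188237893}{7487775842} \approx -4175.8$)
$X{\left(206,p{\left(13,-11 \right)} \right)} + O = 0 - \frac{31267188237893}{7487775842} = - \frac{31267188237893}{7487775842}$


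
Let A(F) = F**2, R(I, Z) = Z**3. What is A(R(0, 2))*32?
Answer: 2048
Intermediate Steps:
A(R(0, 2))*32 = (2**3)**2*32 = 8**2*32 = 64*32 = 2048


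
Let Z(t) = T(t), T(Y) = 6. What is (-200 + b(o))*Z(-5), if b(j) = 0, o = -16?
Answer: -1200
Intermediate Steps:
Z(t) = 6
(-200 + b(o))*Z(-5) = (-200 + 0)*6 = -200*6 = -1200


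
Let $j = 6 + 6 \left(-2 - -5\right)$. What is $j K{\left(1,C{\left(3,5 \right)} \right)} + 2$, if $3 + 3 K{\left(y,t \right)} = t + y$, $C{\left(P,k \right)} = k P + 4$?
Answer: $138$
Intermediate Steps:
$j = 24$ ($j = 6 + 6 \left(-2 + 5\right) = 6 + 6 \cdot 3 = 6 + 18 = 24$)
$C{\left(P,k \right)} = 4 + P k$ ($C{\left(P,k \right)} = P k + 4 = 4 + P k$)
$K{\left(y,t \right)} = -1 + \frac{t}{3} + \frac{y}{3}$ ($K{\left(y,t \right)} = -1 + \frac{t + y}{3} = -1 + \left(\frac{t}{3} + \frac{y}{3}\right) = -1 + \frac{t}{3} + \frac{y}{3}$)
$j K{\left(1,C{\left(3,5 \right)} \right)} + 2 = 24 \left(-1 + \frac{4 + 3 \cdot 5}{3} + \frac{1}{3} \cdot 1\right) + 2 = 24 \left(-1 + \frac{4 + 15}{3} + \frac{1}{3}\right) + 2 = 24 \left(-1 + \frac{1}{3} \cdot 19 + \frac{1}{3}\right) + 2 = 24 \left(-1 + \frac{19}{3} + \frac{1}{3}\right) + 2 = 24 \cdot \frac{17}{3} + 2 = 136 + 2 = 138$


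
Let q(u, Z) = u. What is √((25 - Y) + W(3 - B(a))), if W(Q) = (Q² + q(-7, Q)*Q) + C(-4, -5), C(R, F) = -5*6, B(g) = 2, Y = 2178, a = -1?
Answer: I*√2189 ≈ 46.787*I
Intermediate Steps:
C(R, F) = -30
W(Q) = -30 + Q² - 7*Q (W(Q) = (Q² - 7*Q) - 30 = -30 + Q² - 7*Q)
√((25 - Y) + W(3 - B(a))) = √((25 - 1*2178) + (-30 + (3 - 1*2)² - 7*(3 - 1*2))) = √((25 - 2178) + (-30 + (3 - 2)² - 7*(3 - 2))) = √(-2153 + (-30 + 1² - 7*1)) = √(-2153 + (-30 + 1 - 7)) = √(-2153 - 36) = √(-2189) = I*√2189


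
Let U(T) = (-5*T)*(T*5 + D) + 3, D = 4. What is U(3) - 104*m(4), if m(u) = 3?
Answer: -594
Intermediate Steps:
U(T) = 3 - 5*T*(4 + 5*T) (U(T) = (-5*T)*(T*5 + 4) + 3 = (-5*T)*(5*T + 4) + 3 = (-5*T)*(4 + 5*T) + 3 = -5*T*(4 + 5*T) + 3 = 3 - 5*T*(4 + 5*T))
U(3) - 104*m(4) = (3 - 25*3² - 20*3) - 104*3 = (3 - 25*9 - 60) - 312 = (3 - 225 - 60) - 312 = -282 - 312 = -594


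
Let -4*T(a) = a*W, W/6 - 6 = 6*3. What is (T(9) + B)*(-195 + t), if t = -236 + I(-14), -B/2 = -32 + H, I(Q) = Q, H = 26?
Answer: 138840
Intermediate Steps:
B = 12 (B = -2*(-32 + 26) = -2*(-6) = 12)
t = -250 (t = -236 - 14 = -250)
W = 144 (W = 36 + 6*(6*3) = 36 + 6*18 = 36 + 108 = 144)
T(a) = -36*a (T(a) = -a*144/4 = -36*a)
(T(9) + B)*(-195 + t) = (-36*9 + 12)*(-195 - 250) = (-324 + 12)*(-445) = -312*(-445) = 138840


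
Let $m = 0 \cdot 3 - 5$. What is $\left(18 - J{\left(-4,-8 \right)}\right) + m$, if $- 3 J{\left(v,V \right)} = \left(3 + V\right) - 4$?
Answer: $10$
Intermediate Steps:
$J{\left(v,V \right)} = \frac{1}{3} - \frac{V}{3}$ ($J{\left(v,V \right)} = - \frac{\left(3 + V\right) - 4}{3} = - \frac{-1 + V}{3} = \frac{1}{3} - \frac{V}{3}$)
$m = -5$ ($m = 0 - 5 = -5$)
$\left(18 - J{\left(-4,-8 \right)}\right) + m = \left(18 - \left(\frac{1}{3} - - \frac{8}{3}\right)\right) - 5 = \left(18 - \left(\frac{1}{3} + \frac{8}{3}\right)\right) - 5 = \left(18 - 3\right) - 5 = 15 - 5 = 10$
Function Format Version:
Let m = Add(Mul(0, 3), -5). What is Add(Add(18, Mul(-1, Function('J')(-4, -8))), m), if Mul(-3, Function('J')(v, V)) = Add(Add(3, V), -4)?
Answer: 10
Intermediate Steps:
Function('J')(v, V) = Add(Rational(1, 3), Mul(Rational(-1, 3), V)) (Function('J')(v, V) = Mul(Rational(-1, 3), Add(Add(3, V), -4)) = Mul(Rational(-1, 3), Add(-1, V)) = Add(Rational(1, 3), Mul(Rational(-1, 3), V)))
m = -5 (m = Add(0, -5) = -5)
Add(Add(18, Mul(-1, Function('J')(-4, -8))), m) = Add(Add(18, Mul(-1, Add(Rational(1, 3), Mul(Rational(-1, 3), -8)))), -5) = Add(Add(18, Mul(-1, Add(Rational(1, 3), Rational(8, 3)))), -5) = Add(Add(18, Mul(-1, 3)), -5) = Add(Add(18, -3), -5) = Add(15, -5) = 10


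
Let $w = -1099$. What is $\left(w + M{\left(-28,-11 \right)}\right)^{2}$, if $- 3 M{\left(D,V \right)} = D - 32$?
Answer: $1164241$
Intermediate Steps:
$M{\left(D,V \right)} = \frac{32}{3} - \frac{D}{3}$ ($M{\left(D,V \right)} = - \frac{D - 32}{3} = - \frac{-32 + D}{3} = \frac{32}{3} - \frac{D}{3}$)
$\left(w + M{\left(-28,-11 \right)}\right)^{2} = \left(-1099 + \left(\frac{32}{3} - - \frac{28}{3}\right)\right)^{2} = \left(-1099 + \left(\frac{32}{3} + \frac{28}{3}\right)\right)^{2} = \left(-1099 + 20\right)^{2} = \left(-1079\right)^{2} = 1164241$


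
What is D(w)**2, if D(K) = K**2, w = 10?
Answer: 10000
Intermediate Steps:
D(w)**2 = (10**2)**2 = 100**2 = 10000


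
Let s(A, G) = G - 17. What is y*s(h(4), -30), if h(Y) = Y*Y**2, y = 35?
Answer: -1645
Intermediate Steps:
h(Y) = Y**3
s(A, G) = -17 + G
y*s(h(4), -30) = 35*(-17 - 30) = 35*(-47) = -1645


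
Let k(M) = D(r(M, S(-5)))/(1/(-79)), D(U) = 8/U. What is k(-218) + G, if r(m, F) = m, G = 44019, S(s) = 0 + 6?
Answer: 4798387/109 ≈ 44022.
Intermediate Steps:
S(s) = 6
k(M) = -632/M (k(M) = (8/M)/(1/(-79)) = (8/M)/(-1/79) = (8/M)*(-79) = -632/M)
k(-218) + G = -632/(-218) + 44019 = -632*(-1/218) + 44019 = 316/109 + 44019 = 4798387/109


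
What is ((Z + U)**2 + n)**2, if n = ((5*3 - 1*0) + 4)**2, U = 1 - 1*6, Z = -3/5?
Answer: 96216481/625 ≈ 1.5395e+5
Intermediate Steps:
Z = -3/5 (Z = -3*1/5 = -3/5 ≈ -0.60000)
U = -5 (U = 1 - 6 = -5)
n = 361 (n = ((15 + 0) + 4)**2 = (15 + 4)**2 = 19**2 = 361)
((Z + U)**2 + n)**2 = ((-3/5 - 5)**2 + 361)**2 = ((-28/5)**2 + 361)**2 = (784/25 + 361)**2 = (9809/25)**2 = 96216481/625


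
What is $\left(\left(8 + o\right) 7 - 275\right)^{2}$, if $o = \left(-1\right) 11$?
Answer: $87616$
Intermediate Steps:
$o = -11$
$\left(\left(8 + o\right) 7 - 275\right)^{2} = \left(\left(8 - 11\right) 7 - 275\right)^{2} = \left(\left(-3\right) 7 - 275\right)^{2} = \left(-21 - 275\right)^{2} = \left(-296\right)^{2} = 87616$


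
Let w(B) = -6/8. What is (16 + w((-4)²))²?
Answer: 3721/16 ≈ 232.56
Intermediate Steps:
w(B) = -¾ (w(B) = -6*⅛ = -¾)
(16 + w((-4)²))² = (16 - ¾)² = (61/4)² = 3721/16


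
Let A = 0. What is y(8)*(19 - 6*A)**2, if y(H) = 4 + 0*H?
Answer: 1444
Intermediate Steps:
y(H) = 4 (y(H) = 4 + 0 = 4)
y(8)*(19 - 6*A)**2 = 4*(19 - 6*0)**2 = 4*(19 + 0)**2 = 4*19**2 = 4*361 = 1444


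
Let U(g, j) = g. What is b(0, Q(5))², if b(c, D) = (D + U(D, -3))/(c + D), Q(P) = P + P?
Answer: 4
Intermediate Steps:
Q(P) = 2*P
b(c, D) = 2*D/(D + c) (b(c, D) = (D + D)/(c + D) = (2*D)/(D + c) = 2*D/(D + c))
b(0, Q(5))² = (2*(2*5)/(2*5 + 0))² = (2*10/(10 + 0))² = (2*10/10)² = (2*10*(⅒))² = 2² = 4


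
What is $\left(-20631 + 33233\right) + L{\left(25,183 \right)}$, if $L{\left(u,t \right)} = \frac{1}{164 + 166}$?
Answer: $\frac{4158661}{330} \approx 12602.0$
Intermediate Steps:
$L{\left(u,t \right)} = \frac{1}{330}$
$\left(-20631 + 33233\right) + L{\left(25,183 \right)} = \left(-20631 + 33233\right) + \frac{1}{330} = 12602 + \frac{1}{330} = \frac{4158661}{330}$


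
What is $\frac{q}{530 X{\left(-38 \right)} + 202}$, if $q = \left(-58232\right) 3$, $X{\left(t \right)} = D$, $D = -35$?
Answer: $\frac{14558}{1529} \approx 9.5213$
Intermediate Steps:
$X{\left(t \right)} = -35$
$q = -174696$
$\frac{q}{530 X{\left(-38 \right)} + 202} = - \frac{174696}{530 \left(-35\right) + 202} = - \frac{174696}{-18550 + 202} = - \frac{174696}{-18348} = \left(-174696\right) \left(- \frac{1}{18348}\right) = \frac{14558}{1529}$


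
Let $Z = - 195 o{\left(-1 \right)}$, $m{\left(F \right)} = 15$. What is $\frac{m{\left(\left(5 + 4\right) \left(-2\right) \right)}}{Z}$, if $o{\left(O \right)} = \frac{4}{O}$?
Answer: $\frac{1}{52} \approx 0.019231$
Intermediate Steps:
$Z = 780$ ($Z = - 195 \frac{4}{-1} = - 195 \cdot 4 \left(-1\right) = \left(-195\right) \left(-4\right) = 780$)
$\frac{m{\left(\left(5 + 4\right) \left(-2\right) \right)}}{Z} = \frac{15}{780} = 15 \cdot \frac{1}{780} = \frac{1}{52}$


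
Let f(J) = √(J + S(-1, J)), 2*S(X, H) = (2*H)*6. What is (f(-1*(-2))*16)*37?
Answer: 592*√14 ≈ 2215.1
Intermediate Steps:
S(X, H) = 6*H (S(X, H) = ((2*H)*6)/2 = (12*H)/2 = 6*H)
f(J) = √7*√J (f(J) = √(J + 6*J) = √(7*J) = √7*√J)
(f(-1*(-2))*16)*37 = ((√7*√(-1*(-2)))*16)*37 = ((√7*√2)*16)*37 = (√14*16)*37 = (16*√14)*37 = 592*√14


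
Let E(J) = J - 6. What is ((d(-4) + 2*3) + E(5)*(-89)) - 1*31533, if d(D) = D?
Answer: -31442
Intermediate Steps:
E(J) = -6 + J
((d(-4) + 2*3) + E(5)*(-89)) - 1*31533 = ((-4 + 2*3) + (-6 + 5)*(-89)) - 1*31533 = ((-4 + 6) - 1*(-89)) - 31533 = (2 + 89) - 31533 = 91 - 31533 = -31442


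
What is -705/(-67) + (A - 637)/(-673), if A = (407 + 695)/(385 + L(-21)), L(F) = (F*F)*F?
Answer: 2295121989/200113858 ≈ 11.469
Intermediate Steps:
L(F) = F³ (L(F) = F²*F = F³)
A = -551/4438 (A = (407 + 695)/(385 + (-21)³) = 1102/(385 - 9261) = 1102/(-8876) = 1102*(-1/8876) = -551/4438 ≈ -0.12416)
-705/(-67) + (A - 637)/(-673) = -705/(-67) + (-551/4438 - 637)/(-673) = -705*(-1/67) - 2827557/4438*(-1/673) = 705/67 + 2827557/2986774 = 2295121989/200113858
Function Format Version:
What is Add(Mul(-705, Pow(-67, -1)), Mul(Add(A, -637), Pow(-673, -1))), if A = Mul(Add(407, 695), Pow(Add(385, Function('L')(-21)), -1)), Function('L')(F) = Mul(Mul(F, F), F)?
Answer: Rational(2295121989, 200113858) ≈ 11.469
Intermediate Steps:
Function('L')(F) = Pow(F, 3) (Function('L')(F) = Mul(Pow(F, 2), F) = Pow(F, 3))
A = Rational(-551, 4438) (A = Mul(Add(407, 695), Pow(Add(385, Pow(-21, 3)), -1)) = Mul(1102, Pow(Add(385, -9261), -1)) = Mul(1102, Pow(-8876, -1)) = Mul(1102, Rational(-1, 8876)) = Rational(-551, 4438) ≈ -0.12416)
Add(Mul(-705, Pow(-67, -1)), Mul(Add(A, -637), Pow(-673, -1))) = Add(Mul(-705, Pow(-67, -1)), Mul(Add(Rational(-551, 4438), -637), Pow(-673, -1))) = Add(Mul(-705, Rational(-1, 67)), Mul(Rational(-2827557, 4438), Rational(-1, 673))) = Add(Rational(705, 67), Rational(2827557, 2986774)) = Rational(2295121989, 200113858)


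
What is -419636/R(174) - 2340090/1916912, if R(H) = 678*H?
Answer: -135058797689/28267742808 ≈ -4.7778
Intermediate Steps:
-419636/R(174) - 2340090/1916912 = -419636/(678*174) - 2340090/1916912 = -419636/117972 - 2340090*1/1916912 = -419636*1/117972 - 1170045/958456 = -104909/29493 - 1170045/958456 = -135058797689/28267742808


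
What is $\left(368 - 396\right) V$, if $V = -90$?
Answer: $2520$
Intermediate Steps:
$\left(368 - 396\right) V = \left(368 - 396\right) \left(-90\right) = \left(-28\right) \left(-90\right) = 2520$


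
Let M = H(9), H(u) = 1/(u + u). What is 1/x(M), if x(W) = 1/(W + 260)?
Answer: 4681/18 ≈ 260.06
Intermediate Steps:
H(u) = 1/(2*u)
M = 1/18 (M = (½)/9 = (½)*(⅑) = 1/18 ≈ 0.055556)
x(W) = 1/(260 + W)
1/x(M) = 1/(1/(260 + 1/18)) = 1/(1/(4681/18)) = 1/(18/4681) = 4681/18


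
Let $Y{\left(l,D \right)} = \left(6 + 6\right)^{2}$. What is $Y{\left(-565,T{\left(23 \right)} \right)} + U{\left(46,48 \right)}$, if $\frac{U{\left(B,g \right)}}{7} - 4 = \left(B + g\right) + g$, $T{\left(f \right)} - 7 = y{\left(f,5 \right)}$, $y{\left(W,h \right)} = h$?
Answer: $1166$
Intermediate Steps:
$T{\left(f \right)} = 12$ ($T{\left(f \right)} = 7 + 5 = 12$)
$U{\left(B,g \right)} = 28 + 7 B + 14 g$ ($U{\left(B,g \right)} = 28 + 7 \left(\left(B + g\right) + g\right) = 28 + 7 \left(B + 2 g\right) = 28 + \left(7 B + 14 g\right) = 28 + 7 B + 14 g$)
$Y{\left(l,D \right)} = 144$ ($Y{\left(l,D \right)} = 12^{2} = 144$)
$Y{\left(-565,T{\left(23 \right)} \right)} + U{\left(46,48 \right)} = 144 + \left(28 + 7 \cdot 46 + 14 \cdot 48\right) = 144 + \left(28 + 322 + 672\right) = 144 + 1022 = 1166$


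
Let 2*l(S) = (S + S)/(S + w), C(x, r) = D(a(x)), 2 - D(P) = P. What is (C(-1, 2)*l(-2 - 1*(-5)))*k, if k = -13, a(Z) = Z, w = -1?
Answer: -117/2 ≈ -58.500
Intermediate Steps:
D(P) = 2 - P
C(x, r) = 2 - x
l(S) = S/(-1 + S) (l(S) = ((S + S)/(S - 1))/2 = ((2*S)/(-1 + S))/2 = (2*S/(-1 + S))/2 = S/(-1 + S))
(C(-1, 2)*l(-2 - 1*(-5)))*k = ((2 - 1*(-1))*((-2 - 1*(-5))/(-1 + (-2 - 1*(-5)))))*(-13) = ((2 + 1)*((-2 + 5)/(-1 + (-2 + 5))))*(-13) = (3*(3/(-1 + 3)))*(-13) = (3*(3/2))*(-13) = (9/2)*(-13) = -117/2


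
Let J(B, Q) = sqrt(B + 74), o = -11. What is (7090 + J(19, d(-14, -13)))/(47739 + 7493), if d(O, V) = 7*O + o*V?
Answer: 3545/27616 + sqrt(93)/55232 ≈ 0.12854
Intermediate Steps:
d(O, V) = -11*V + 7*O (d(O, V) = 7*O - 11*V = -11*V + 7*O)
J(B, Q) = sqrt(74 + B)
(7090 + J(19, d(-14, -13)))/(47739 + 7493) = (7090 + sqrt(74 + 19))/(47739 + 7493) = (7090 + sqrt(93))/55232 = (7090 + sqrt(93))*(1/55232) = 3545/27616 + sqrt(93)/55232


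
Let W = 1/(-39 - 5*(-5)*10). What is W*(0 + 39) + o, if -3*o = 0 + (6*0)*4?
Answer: 39/211 ≈ 0.18483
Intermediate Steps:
o = 0 (o = -(0 + (6*0)*4)/3 = -(0 + 0*4)/3 = -(0 + 0)/3 = -⅓*0 = 0)
W = 1/211 (W = 1/(-39 + 25*10) = 1/(-39 + 250) = 1/211 ≈ 0.0047393)
W*(0 + 39) + o = (0 + 39)/211 + 0 = (1/211)*39 + 0 = 39/211 + 0 = 39/211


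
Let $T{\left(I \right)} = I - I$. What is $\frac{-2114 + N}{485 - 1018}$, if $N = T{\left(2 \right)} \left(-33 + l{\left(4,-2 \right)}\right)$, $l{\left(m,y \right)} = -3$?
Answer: $\frac{2114}{533} \approx 3.9662$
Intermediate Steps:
$T{\left(I \right)} = 0$
$N = 0$ ($N = 0 \left(-33 - 3\right) = 0 \left(-36\right) = 0$)
$\frac{-2114 + N}{485 - 1018} = \frac{-2114 + 0}{485 - 1018} = - \frac{2114}{-533} = \left(-2114\right) \left(- \frac{1}{533}\right) = \frac{2114}{533}$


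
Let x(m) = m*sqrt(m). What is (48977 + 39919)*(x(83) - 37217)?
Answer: -3308442432 + 7378368*sqrt(83) ≈ -3.2412e+9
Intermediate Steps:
x(m) = m**(3/2)
(48977 + 39919)*(x(83) - 37217) = (48977 + 39919)*(83**(3/2) - 37217) = 88896*(83*sqrt(83) - 37217) = 88896*(-37217 + 83*sqrt(83)) = -3308442432 + 7378368*sqrt(83)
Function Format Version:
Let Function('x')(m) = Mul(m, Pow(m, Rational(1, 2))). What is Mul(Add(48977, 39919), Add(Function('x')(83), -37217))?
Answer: Add(-3308442432, Mul(7378368, Pow(83, Rational(1, 2)))) ≈ -3.2412e+9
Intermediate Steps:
Function('x')(m) = Pow(m, Rational(3, 2))
Mul(Add(48977, 39919), Add(Function('x')(83), -37217)) = Mul(Add(48977, 39919), Add(Pow(83, Rational(3, 2)), -37217)) = Mul(88896, Add(Mul(83, Pow(83, Rational(1, 2))), -37217)) = Mul(88896, Add(-37217, Mul(83, Pow(83, Rational(1, 2))))) = Add(-3308442432, Mul(7378368, Pow(83, Rational(1, 2))))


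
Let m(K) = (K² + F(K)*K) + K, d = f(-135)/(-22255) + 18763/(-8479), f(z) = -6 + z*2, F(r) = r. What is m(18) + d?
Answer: 125259066209/188700145 ≈ 663.80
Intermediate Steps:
f(z) = -6 + 2*z
d = -415230361/188700145 (d = (-6 + 2*(-135))/(-22255) + 18763/(-8479) = (-6 - 270)*(-1/22255) + 18763*(-1/8479) = -276*(-1/22255) - 18763/8479 = 276/22255 - 18763/8479 = -415230361/188700145 ≈ -2.2005)
m(K) = K + 2*K² (m(K) = (K² + K*K) + K = (K² + K²) + K = 2*K² + K = K + 2*K²)
m(18) + d = 18*(1 + 2*18) - 415230361/188700145 = 18*(1 + 36) - 415230361/188700145 = 18*37 - 415230361/188700145 = 666 - 415230361/188700145 = 125259066209/188700145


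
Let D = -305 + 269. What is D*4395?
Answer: -158220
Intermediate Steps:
D = -36
D*4395 = -36*4395 = -158220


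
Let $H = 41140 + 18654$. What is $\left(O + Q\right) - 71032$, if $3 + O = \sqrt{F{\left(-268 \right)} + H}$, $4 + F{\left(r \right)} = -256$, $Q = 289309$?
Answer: $218274 + 17 \sqrt{206} \approx 2.1852 \cdot 10^{5}$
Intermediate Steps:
$F{\left(r \right)} = -260$ ($F{\left(r \right)} = -4 - 256 = -260$)
$H = 59794$
$O = -3 + 17 \sqrt{206}$ ($O = -3 + \sqrt{-260 + 59794} = -3 + \sqrt{59534} = -3 + 17 \sqrt{206} \approx 241.0$)
$\left(O + Q\right) - 71032 = \left(\left(-3 + 17 \sqrt{206}\right) + 289309\right) - 71032 = \left(289306 + 17 \sqrt{206}\right) - 71032 = 218274 + 17 \sqrt{206}$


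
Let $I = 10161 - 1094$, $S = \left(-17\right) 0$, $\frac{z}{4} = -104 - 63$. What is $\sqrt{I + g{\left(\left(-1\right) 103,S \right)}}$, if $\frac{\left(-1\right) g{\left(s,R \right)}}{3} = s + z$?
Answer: $2 \sqrt{2845} \approx 106.68$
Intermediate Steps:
$z = -668$ ($z = 4 \left(-104 - 63\right) = 4 \left(-167\right) = -668$)
$S = 0$
$g{\left(s,R \right)} = 2004 - 3 s$ ($g{\left(s,R \right)} = - 3 \left(s - 668\right) = - 3 \left(-668 + s\right) = 2004 - 3 s$)
$I = 9067$
$\sqrt{I + g{\left(\left(-1\right) 103,S \right)}} = \sqrt{9067 + \left(2004 - 3 \left(\left(-1\right) 103\right)\right)} = \sqrt{9067 + \left(2004 - -309\right)} = \sqrt{9067 + \left(2004 + 309\right)} = \sqrt{9067 + 2313} = \sqrt{11380} = 2 \sqrt{2845}$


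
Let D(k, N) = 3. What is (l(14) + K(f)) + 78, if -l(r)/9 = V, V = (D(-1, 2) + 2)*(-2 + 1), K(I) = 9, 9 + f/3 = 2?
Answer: 132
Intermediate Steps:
f = -21 (f = -27 + 3*2 = -27 + 6 = -21)
V = -5 (V = (3 + 2)*(-2 + 1) = 5*(-1) = -5)
l(r) = 45 (l(r) = -9*(-5) = 45)
(l(14) + K(f)) + 78 = (45 + 9) + 78 = 54 + 78 = 132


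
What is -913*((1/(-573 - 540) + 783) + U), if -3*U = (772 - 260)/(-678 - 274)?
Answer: -4509768978/6307 ≈ -7.1504e+5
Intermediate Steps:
U = 64/357 (U = -(772 - 260)/(3*(-678 - 274)) = -512/(3*(-952)) = -512*(-1)/(3*952) = -1/3*(-64/119) = 64/357 ≈ 0.17927)
-913*((1/(-573 - 540) + 783) + U) = -913*((1/(-573 - 540) + 783) + 64/357) = -913*((1/(-1113) + 783) + 64/357) = -913*((-1/1113 + 783) + 64/357) = -913*(871478/1113 + 64/357) = -913*4939506/6307 = -4509768978/6307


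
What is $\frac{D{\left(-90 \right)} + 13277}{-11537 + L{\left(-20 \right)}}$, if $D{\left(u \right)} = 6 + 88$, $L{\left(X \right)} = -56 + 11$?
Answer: $- \frac{13371}{11582} \approx -1.1545$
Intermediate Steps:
$L{\left(X \right)} = -45$
$D{\left(u \right)} = 94$
$\frac{D{\left(-90 \right)} + 13277}{-11537 + L{\left(-20 \right)}} = \frac{94 + 13277}{-11537 - 45} = \frac{13371}{-11582} = 13371 \left(- \frac{1}{11582}\right) = - \frac{13371}{11582}$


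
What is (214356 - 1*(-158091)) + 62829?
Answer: 435276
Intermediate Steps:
(214356 - 1*(-158091)) + 62829 = (214356 + 158091) + 62829 = 372447 + 62829 = 435276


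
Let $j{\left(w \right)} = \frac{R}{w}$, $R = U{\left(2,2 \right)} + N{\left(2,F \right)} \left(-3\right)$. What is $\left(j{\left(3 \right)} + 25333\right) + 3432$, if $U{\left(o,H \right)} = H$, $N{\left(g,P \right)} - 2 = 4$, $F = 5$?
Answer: $\frac{86279}{3} \approx 28760.0$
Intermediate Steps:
$N{\left(g,P \right)} = 6$ ($N{\left(g,P \right)} = 2 + 4 = 6$)
$R = -16$ ($R = 2 + 6 \left(-3\right) = 2 - 18 = -16$)
$j{\left(w \right)} = - \frac{16}{w}$
$\left(j{\left(3 \right)} + 25333\right) + 3432 = \left(- \frac{16}{3} + 25333\right) + 3432 = \frac{75983}{3} + 3432 = \frac{86279}{3}$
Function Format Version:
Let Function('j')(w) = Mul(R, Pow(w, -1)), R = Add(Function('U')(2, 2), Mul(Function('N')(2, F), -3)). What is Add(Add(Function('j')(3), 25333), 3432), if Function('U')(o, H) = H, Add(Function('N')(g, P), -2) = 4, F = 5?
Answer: Rational(86279, 3) ≈ 28760.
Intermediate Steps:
Function('N')(g, P) = 6 (Function('N')(g, P) = Add(2, 4) = 6)
R = -16 (R = Add(2, Mul(6, -3)) = Add(2, -18) = -16)
Function('j')(w) = Mul(-16, Pow(w, -1))
Add(Add(Function('j')(3), 25333), 3432) = Add(Add(Mul(-16, Pow(3, -1)), 25333), 3432) = Add(Add(Mul(-16, Rational(1, 3)), 25333), 3432) = Add(Add(Rational(-16, 3), 25333), 3432) = Add(Rational(75983, 3), 3432) = Rational(86279, 3)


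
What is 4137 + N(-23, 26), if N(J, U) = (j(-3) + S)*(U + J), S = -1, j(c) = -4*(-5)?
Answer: 4194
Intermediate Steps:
j(c) = 20
N(J, U) = 19*J + 19*U (N(J, U) = (20 - 1)*(U + J) = 19*(J + U) = 19*J + 19*U)
4137 + N(-23, 26) = 4137 + (19*(-23) + 19*26) = 4137 + (-437 + 494) = 4137 + 57 = 4194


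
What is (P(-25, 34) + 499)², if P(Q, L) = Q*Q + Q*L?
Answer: 75076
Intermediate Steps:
P(Q, L) = Q² + L*Q
(P(-25, 34) + 499)² = (-25*(34 - 25) + 499)² = (-25*9 + 499)² = (-225 + 499)² = 274² = 75076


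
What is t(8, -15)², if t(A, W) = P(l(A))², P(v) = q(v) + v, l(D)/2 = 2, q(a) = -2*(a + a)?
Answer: 20736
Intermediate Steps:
q(a) = -4*a
l(D) = 4 (l(D) = 2*2 = 4)
P(v) = -3*v (P(v) = -4*v + v = -3*v)
t(A, W) = 144 (t(A, W) = (-3*4)² = (-12)² = 144)
t(8, -15)² = 144² = 20736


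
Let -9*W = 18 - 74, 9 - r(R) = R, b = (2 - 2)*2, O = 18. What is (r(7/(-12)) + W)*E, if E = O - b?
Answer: 569/2 ≈ 284.50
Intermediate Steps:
b = 0 (b = 0*2 = 0)
r(R) = 9 - R
W = 56/9 (W = -(18 - 74)/9 = -⅑*(-56) = 56/9 ≈ 6.2222)
E = 18 (E = 18 - 1*0 = 18 + 0 = 18)
(r(7/(-12)) + W)*E = ((9 - 7/(-12)) + 56/9)*18 = ((9 - 7*(-1)/12) + 56/9)*18 = ((9 - 1*(-7/12)) + 56/9)*18 = ((9 + 7/12) + 56/9)*18 = (115/12 + 56/9)*18 = (569/36)*18 = 569/2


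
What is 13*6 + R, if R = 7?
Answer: 85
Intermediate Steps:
13*6 + R = 13*6 + 7 = 78 + 7 = 85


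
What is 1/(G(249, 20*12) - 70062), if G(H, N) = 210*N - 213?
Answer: -1/19875 ≈ -5.0314e-5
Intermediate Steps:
G(H, N) = -213 + 210*N
1/(G(249, 20*12) - 70062) = 1/((-213 + 210*(20*12)) - 70062) = 1/((-213 + 210*240) - 70062) = 1/((-213 + 50400) - 70062) = 1/(50187 - 70062) = 1/(-19875) = -1/19875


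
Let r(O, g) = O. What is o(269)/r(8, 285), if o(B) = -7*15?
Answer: -105/8 ≈ -13.125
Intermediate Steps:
o(B) = -105
o(269)/r(8, 285) = -105/8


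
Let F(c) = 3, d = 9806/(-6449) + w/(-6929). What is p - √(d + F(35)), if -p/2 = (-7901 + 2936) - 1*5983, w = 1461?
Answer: 21896 - 20*√37471779071/3437317 ≈ 21895.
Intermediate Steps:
d = -77367763/44685121 (d = 9806/(-6449) + 1461/(-6929) = 9806*(-1/6449) + 1461*(-1/6929) = -9806/6449 - 1461/6929 = -77367763/44685121 ≈ -1.7314)
p = 21896 (p = -2*((-7901 + 2936) - 1*5983) = -2*(-4965 - 5983) = -2*(-10948) = 21896)
p - √(d + F(35)) = 21896 - √(-77367763/44685121 + 3) = 21896 - √(56687600/44685121) = 21896 - 20*√37471779071/3437317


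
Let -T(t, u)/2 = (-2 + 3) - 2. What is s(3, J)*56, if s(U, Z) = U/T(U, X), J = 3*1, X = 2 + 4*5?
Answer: 84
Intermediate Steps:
X = 22 (X = 2 + 20 = 22)
T(t, u) = 2 (T(t, u) = -2*((-2 + 3) - 2) = -2*(1 - 2) = -2*(-1) = 2)
J = 3
s(U, Z) = U/2
s(3, J)*56 = ((1/2)*3)*56 = (3/2)*56 = 84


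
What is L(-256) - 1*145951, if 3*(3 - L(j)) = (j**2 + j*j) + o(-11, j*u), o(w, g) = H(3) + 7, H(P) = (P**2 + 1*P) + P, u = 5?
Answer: -189646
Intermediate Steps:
H(P) = P**2 + 2*P (H(P) = (P**2 + P) + P = (P + P**2) + P = P**2 + 2*P)
o(w, g) = 22 (o(w, g) = 3*(2 + 3) + 7 = 3*5 + 7 = 15 + 7 = 22)
L(j) = -13/3 - 2*j**2/3 (L(j) = 3 - ((j**2 + j*j) + 22)/3 = 3 - ((j**2 + j**2) + 22)/3 = 3 - (2*j**2 + 22)/3 = 3 - (22 + 2*j**2)/3 = 3 + (-22/3 - 2*j**2/3) = -13/3 - 2*j**2/3)
L(-256) - 1*145951 = (-13/3 - 2/3*(-256)**2) - 1*145951 = (-13/3 - 2/3*65536) - 145951 = (-13/3 - 131072/3) - 145951 = -43695 - 145951 = -189646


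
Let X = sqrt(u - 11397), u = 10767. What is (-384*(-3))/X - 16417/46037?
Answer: -16417/46037 - 192*I*sqrt(70)/35 ≈ -0.3566 - 45.897*I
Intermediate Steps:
X = 3*I*sqrt(70) (X = sqrt(10767 - 11397) = sqrt(-630) = 3*I*sqrt(70) ≈ 25.1*I)
(-384*(-3))/X - 16417/46037 = (-384*(-3))/((3*I*sqrt(70))) - 16417/46037 = 1152*(-I*sqrt(70)/210) - 16417*1/46037 = -192*I*sqrt(70)/35 - 16417/46037 = -16417/46037 - 192*I*sqrt(70)/35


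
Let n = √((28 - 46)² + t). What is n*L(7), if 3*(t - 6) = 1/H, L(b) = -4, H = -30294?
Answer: -2*√33649968198/5049 ≈ -72.664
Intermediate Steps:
t = 545291/90882 (t = 6 + (⅓)/(-30294) = 6 + (⅓)*(-1/30294) = 6 - 1/90882 = 545291/90882 ≈ 6.0000)
n = √33649968198/10098 (n = √((28 - 46)² + 545291/90882) = √((-18)² + 545291/90882) = √(324 + 545291/90882) = √(29991059/90882) = √33649968198/10098 ≈ 18.166)
n*L(7) = (√33649968198/10098)*(-4) = -2*√33649968198/5049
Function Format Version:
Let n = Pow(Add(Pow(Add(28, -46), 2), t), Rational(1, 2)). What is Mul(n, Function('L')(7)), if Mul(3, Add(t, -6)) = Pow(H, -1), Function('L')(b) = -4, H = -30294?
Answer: Mul(Rational(-2, 5049), Pow(33649968198, Rational(1, 2))) ≈ -72.664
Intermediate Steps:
t = Rational(545291, 90882) (t = Add(6, Mul(Rational(1, 3), Pow(-30294, -1))) = Add(6, Mul(Rational(1, 3), Rational(-1, 30294))) = Add(6, Rational(-1, 90882)) = Rational(545291, 90882) ≈ 6.0000)
n = Mul(Rational(1, 10098), Pow(33649968198, Rational(1, 2))) (n = Pow(Add(Pow(Add(28, -46), 2), Rational(545291, 90882)), Rational(1, 2)) = Pow(Add(Pow(-18, 2), Rational(545291, 90882)), Rational(1, 2)) = Pow(Add(324, Rational(545291, 90882)), Rational(1, 2)) = Pow(Rational(29991059, 90882), Rational(1, 2)) = Mul(Rational(1, 10098), Pow(33649968198, Rational(1, 2))) ≈ 18.166)
Mul(n, Function('L')(7)) = Mul(Mul(Rational(1, 10098), Pow(33649968198, Rational(1, 2))), -4) = Mul(Rational(-2, 5049), Pow(33649968198, Rational(1, 2)))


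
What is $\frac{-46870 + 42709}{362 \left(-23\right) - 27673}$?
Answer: $\frac{4161}{35999} \approx 0.11559$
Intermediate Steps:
$\frac{-46870 + 42709}{362 \left(-23\right) - 27673} = - \frac{4161}{-8326 - 27673} = - \frac{4161}{-35999} = \left(-4161\right) \left(- \frac{1}{35999}\right) = \frac{4161}{35999}$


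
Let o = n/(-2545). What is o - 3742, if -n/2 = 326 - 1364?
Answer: -9525466/2545 ≈ -3742.8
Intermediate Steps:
n = 2076 (n = -2*(326 - 1364) = -2*(-1038) = 2076)
o = -2076/2545 (o = 2076/(-2545) = 2076*(-1/2545) = -2076/2545 ≈ -0.81572)
o - 3742 = -2076/2545 - 3742 = -9525466/2545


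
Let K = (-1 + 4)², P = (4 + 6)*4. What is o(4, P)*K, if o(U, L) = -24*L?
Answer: -8640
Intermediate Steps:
P = 40 (P = 10*4 = 40)
K = 9 (K = 3² = 9)
o(4, P)*K = -24*40*9 = -960*9 = -8640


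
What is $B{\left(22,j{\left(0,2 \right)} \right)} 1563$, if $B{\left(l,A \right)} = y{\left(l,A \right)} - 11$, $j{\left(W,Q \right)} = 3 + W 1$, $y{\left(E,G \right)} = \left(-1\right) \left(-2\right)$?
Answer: $-14067$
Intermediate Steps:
$y{\left(E,G \right)} = 2$
$j{\left(W,Q \right)} = 3 + W$
$B{\left(l,A \right)} = -9$ ($B{\left(l,A \right)} = 2 - 11 = -9$)
$B{\left(22,j{\left(0,2 \right)} \right)} 1563 = \left(-9\right) 1563 = -14067$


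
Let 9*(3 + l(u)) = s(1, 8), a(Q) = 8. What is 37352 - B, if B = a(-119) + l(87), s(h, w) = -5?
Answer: 336128/9 ≈ 37348.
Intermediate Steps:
l(u) = -32/9 (l(u) = -3 + (⅑)*(-5) = -3 - 5/9 = -32/9)
B = 40/9 (B = 8 - 32/9 = 40/9 ≈ 4.4444)
37352 - B = 37352 - 1*40/9 = 37352 - 40/9 = 336128/9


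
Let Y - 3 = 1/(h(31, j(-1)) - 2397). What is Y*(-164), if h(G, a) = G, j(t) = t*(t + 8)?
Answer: -581954/1183 ≈ -491.93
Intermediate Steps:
j(t) = t*(8 + t)
Y = 7097/2366 (Y = 3 + 1/(31 - 2397) = 3 + 1/(-2366) = 3 - 1/2366 = 7097/2366 ≈ 2.9996)
Y*(-164) = (7097/2366)*(-164) = -581954/1183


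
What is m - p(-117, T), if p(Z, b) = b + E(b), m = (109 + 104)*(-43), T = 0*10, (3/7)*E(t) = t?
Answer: -9159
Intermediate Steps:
E(t) = 7*t/3
T = 0
m = -9159 (m = 213*(-43) = -9159)
p(Z, b) = 10*b/3 (p(Z, b) = b + 7*b/3 = 10*b/3)
m - p(-117, T) = -9159 - 10*0/3 = -9159 - 1*0 = -9159 + 0 = -9159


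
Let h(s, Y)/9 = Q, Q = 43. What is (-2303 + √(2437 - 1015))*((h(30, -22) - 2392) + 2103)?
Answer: -225694 + 294*√158 ≈ -2.2200e+5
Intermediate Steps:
h(s, Y) = 387 (h(s, Y) = 9*43 = 387)
(-2303 + √(2437 - 1015))*((h(30, -22) - 2392) + 2103) = (-2303 + √(2437 - 1015))*((387 - 2392) + 2103) = (-2303 + √1422)*(-2005 + 2103) = (-2303 + 3*√158)*98 = -225694 + 294*√158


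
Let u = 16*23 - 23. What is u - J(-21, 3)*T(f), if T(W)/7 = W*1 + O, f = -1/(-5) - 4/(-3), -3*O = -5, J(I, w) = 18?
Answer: -291/5 ≈ -58.200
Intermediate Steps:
u = 345 (u = 368 - 23 = 345)
O = 5/3 (O = -⅓*(-5) = 5/3 ≈ 1.6667)
f = 23/15 (f = -1*(-⅕) - 4*(-⅓) = ⅕ + 4/3 = 23/15 ≈ 1.5333)
T(W) = 35/3 + 7*W (T(W) = 7*(W*1 + 5/3) = 7*(W + 5/3) = 7*(5/3 + W) = 35/3 + 7*W)
u - J(-21, 3)*T(f) = 345 - 18*(35/3 + 7*(23/15)) = 345 - 18*(35/3 + 161/15) = 345 - 18*112/5 = 345 - 1*2016/5 = 345 - 2016/5 = -291/5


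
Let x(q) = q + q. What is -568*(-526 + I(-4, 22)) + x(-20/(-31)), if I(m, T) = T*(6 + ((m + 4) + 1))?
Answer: 6550216/31 ≈ 2.1130e+5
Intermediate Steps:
I(m, T) = T*(11 + m) (I(m, T) = T*(6 + ((4 + m) + 1)) = T*(6 + (5 + m)) = T*(11 + m))
x(q) = 2*q
-568*(-526 + I(-4, 22)) + x(-20/(-31)) = -568*(-526 + 22*(11 - 4)) + 2*(-20/(-31)) = -568*(-526 + 22*7) + 2*(-20*(-1/31)) = -568*(-526 + 154) + 2*(20/31) = -568*(-372) + 40/31 = 211296 + 40/31 = 6550216/31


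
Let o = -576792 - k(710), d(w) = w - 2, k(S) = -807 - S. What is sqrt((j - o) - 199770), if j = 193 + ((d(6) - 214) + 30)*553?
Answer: sqrt(276158) ≈ 525.51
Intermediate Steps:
d(w) = -2 + w
o = -575275 (o = -576792 - (-807 - 1*710) = -576792 - (-807 - 710) = -576792 - 1*(-1517) = -576792 + 1517 = -575275)
j = -99347 (j = 193 + (((-2 + 6) - 214) + 30)*553 = 193 + ((4 - 214) + 30)*553 = 193 + (-210 + 30)*553 = 193 - 180*553 = 193 - 99540 = -99347)
sqrt((j - o) - 199770) = sqrt((-99347 - 1*(-575275)) - 199770) = sqrt((-99347 + 575275) - 199770) = sqrt(475928 - 199770) = sqrt(276158)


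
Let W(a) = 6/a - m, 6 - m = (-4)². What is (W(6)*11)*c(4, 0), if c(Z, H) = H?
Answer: 0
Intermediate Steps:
m = -10 (m = 6 - 1*(-4)² = 6 - 1*16 = 6 - 16 = -10)
W(a) = 10 + 6/a (W(a) = 6/a - 1*(-10) = 6/a + 10 = 10 + 6/a)
(W(6)*11)*c(4, 0) = ((10 + 6/6)*11)*0 = ((10 + 6*(⅙))*11)*0 = ((10 + 1)*11)*0 = (11*11)*0 = 121*0 = 0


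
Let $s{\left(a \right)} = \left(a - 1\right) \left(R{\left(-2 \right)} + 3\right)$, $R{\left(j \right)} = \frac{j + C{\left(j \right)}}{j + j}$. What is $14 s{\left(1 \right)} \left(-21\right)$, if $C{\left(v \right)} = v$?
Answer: $0$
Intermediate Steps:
$R{\left(j \right)} = 1$ ($R{\left(j \right)} = \frac{j + j}{j + j} = \frac{2 j}{2 j} = 2 j \frac{1}{2 j} = 1$)
$s{\left(a \right)} = -4 + 4 a$ ($s{\left(a \right)} = \left(a - 1\right) \left(1 + 3\right) = \left(-1 + a\right) 4 = -4 + 4 a$)
$14 s{\left(1 \right)} \left(-21\right) = 14 \left(-4 + 4 \cdot 1\right) \left(-21\right) = 14 \left(-4 + 4\right) \left(-21\right) = 14 \cdot 0 \left(-21\right) = 0 \left(-21\right) = 0$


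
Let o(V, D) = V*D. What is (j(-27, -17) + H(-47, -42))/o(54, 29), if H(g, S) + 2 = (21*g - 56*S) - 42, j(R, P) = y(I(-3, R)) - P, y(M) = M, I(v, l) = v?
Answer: 445/522 ≈ 0.85249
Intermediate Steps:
j(R, P) = -3 - P
o(V, D) = D*V
H(g, S) = -44 - 56*S + 21*g (H(g, S) = -2 + ((21*g - 56*S) - 42) = -2 + ((-56*S + 21*g) - 42) = -2 + (-42 - 56*S + 21*g) = -44 - 56*S + 21*g)
(j(-27, -17) + H(-47, -42))/o(54, 29) = ((-3 - 1*(-17)) + (-44 - 56*(-42) + 21*(-47)))/((29*54)) = ((-3 + 17) + (-44 + 2352 - 987))/1566 = (14 + 1321)*(1/1566) = 1335*(1/1566) = 445/522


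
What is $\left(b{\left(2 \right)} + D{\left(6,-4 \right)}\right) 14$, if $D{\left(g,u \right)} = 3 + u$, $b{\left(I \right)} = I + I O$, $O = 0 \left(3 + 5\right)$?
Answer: $14$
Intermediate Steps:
$O = 0$ ($O = 0 \cdot 8 = 0$)
$b{\left(I \right)} = I$ ($b{\left(I \right)} = I + I 0 = I + 0 = I$)
$\left(b{\left(2 \right)} + D{\left(6,-4 \right)}\right) 14 = \left(2 + \left(3 - 4\right)\right) 14 = \left(2 - 1\right) 14 = 1 \cdot 14 = 14$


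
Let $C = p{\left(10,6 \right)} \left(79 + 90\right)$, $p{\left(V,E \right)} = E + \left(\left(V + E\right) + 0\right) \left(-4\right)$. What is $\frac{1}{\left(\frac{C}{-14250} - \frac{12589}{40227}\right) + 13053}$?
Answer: $\frac{95539125}{1247108017259} \approx 7.6608 \cdot 10^{-5}$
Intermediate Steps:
$p{\left(V,E \right)} = - 4 V - 3 E$ ($p{\left(V,E \right)} = E + \left(\left(E + V\right) + 0\right) \left(-4\right) = E + \left(E + V\right) \left(-4\right) = E - \left(4 E + 4 V\right) = - 4 V - 3 E$)
$C = -9802$ ($C = \left(\left(-4\right) 10 - 18\right) \left(79 + 90\right) = \left(-40 - 18\right) 169 = \left(-58\right) 169 = -9802$)
$\frac{1}{\left(\frac{C}{-14250} - \frac{12589}{40227}\right) + 13053} = \frac{1}{\left(- \frac{9802}{-14250} - \frac{12589}{40227}\right) + 13053} = \frac{1}{\left(\left(-9802\right) \left(- \frac{1}{14250}\right) - \frac{12589}{40227}\right) + 13053} = \frac{1}{\left(\frac{4901}{7125} - \frac{12589}{40227}\right) + 13053} = \frac{1}{\frac{35818634}{95539125} + 13053} = \frac{1}{\frac{1247108017259}{95539125}} = \frac{95539125}{1247108017259}$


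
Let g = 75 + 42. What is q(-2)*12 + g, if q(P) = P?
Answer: 93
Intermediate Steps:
g = 117
q(-2)*12 + g = -2*12 + 117 = -24 + 117 = 93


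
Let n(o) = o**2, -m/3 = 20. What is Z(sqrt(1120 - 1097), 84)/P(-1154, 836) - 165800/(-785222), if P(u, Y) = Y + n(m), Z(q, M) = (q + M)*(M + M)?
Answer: 1477067708/435405599 + 42*sqrt(23)/1109 ≈ 3.5740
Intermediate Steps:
m = -60 (m = -3*20 = -60)
Z(q, M) = 2*M*(M + q) (Z(q, M) = (M + q)*(2*M) = 2*M*(M + q))
P(u, Y) = 3600 + Y (P(u, Y) = Y + (-60)**2 = Y + 3600 = 3600 + Y)
Z(sqrt(1120 - 1097), 84)/P(-1154, 836) - 165800/(-785222) = (2*84*(84 + sqrt(1120 - 1097)))/(3600 + 836) - 165800/(-785222) = (2*84*(84 + sqrt(23)))/4436 - 165800*(-1/785222) = (14112 + 168*sqrt(23))*(1/4436) + 82900/392611 = (3528/1109 + 42*sqrt(23)/1109) + 82900/392611 = 1477067708/435405599 + 42*sqrt(23)/1109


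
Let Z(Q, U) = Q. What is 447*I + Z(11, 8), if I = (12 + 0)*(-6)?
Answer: -32173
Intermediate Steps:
I = -72 (I = 12*(-6) = -72)
447*I + Z(11, 8) = 447*(-72) + 11 = -32184 + 11 = -32173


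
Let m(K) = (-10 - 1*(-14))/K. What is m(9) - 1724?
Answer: -15512/9 ≈ -1723.6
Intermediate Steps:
m(K) = 4/K (m(K) = (-10 + 14)/K = 4/K)
m(9) - 1724 = 4/9 - 1724 = -15512/9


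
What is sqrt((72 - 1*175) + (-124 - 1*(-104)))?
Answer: I*sqrt(123) ≈ 11.091*I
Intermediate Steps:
sqrt((72 - 1*175) + (-124 - 1*(-104))) = sqrt((72 - 175) + (-124 + 104)) = sqrt(-103 - 20) = sqrt(-123) = I*sqrt(123)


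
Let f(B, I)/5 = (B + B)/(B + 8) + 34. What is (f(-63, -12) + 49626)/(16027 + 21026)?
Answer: 547882/407583 ≈ 1.3442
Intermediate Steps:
f(B, I) = 170 + 10*B/(8 + B) (f(B, I) = 5*((B + B)/(B + 8) + 34) = 5*((2*B)/(8 + B) + 34) = 5*(2*B/(8 + B) + 34) = 5*(34 + 2*B/(8 + B)) = 170 + 10*B/(8 + B))
(f(-63, -12) + 49626)/(16027 + 21026) = (20*(68 + 9*(-63))/(8 - 63) + 49626)/(16027 + 21026) = (20*(68 - 567)/(-55) + 49626)/37053 = (20*(-1/55)*(-499) + 49626)*(1/37053) = (1996/11 + 49626)*(1/37053) = (547882/11)*(1/37053) = 547882/407583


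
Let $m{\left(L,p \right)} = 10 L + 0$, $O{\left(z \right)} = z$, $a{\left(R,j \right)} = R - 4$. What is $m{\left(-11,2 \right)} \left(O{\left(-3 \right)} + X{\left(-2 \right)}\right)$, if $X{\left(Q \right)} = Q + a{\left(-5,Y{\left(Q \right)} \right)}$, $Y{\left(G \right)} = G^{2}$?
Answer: $1540$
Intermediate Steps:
$a{\left(R,j \right)} = -4 + R$ ($a{\left(R,j \right)} = R - 4 = -4 + R$)
$m{\left(L,p \right)} = 10 L$
$X{\left(Q \right)} = -9 + Q$ ($X{\left(Q \right)} = Q - 9 = -9 + Q$)
$m{\left(-11,2 \right)} \left(O{\left(-3 \right)} + X{\left(-2 \right)}\right) = 10 \left(-11\right) \left(-3 - 11\right) = - 110 \left(-3 - 11\right) = \left(-110\right) \left(-14\right) = 1540$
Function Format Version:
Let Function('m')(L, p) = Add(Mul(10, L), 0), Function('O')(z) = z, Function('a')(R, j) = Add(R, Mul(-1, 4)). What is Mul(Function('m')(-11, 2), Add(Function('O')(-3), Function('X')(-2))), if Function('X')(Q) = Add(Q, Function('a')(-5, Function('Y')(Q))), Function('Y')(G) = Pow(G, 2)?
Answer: 1540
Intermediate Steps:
Function('a')(R, j) = Add(-4, R) (Function('a')(R, j) = Add(R, -4) = Add(-4, R))
Function('m')(L, p) = Mul(10, L)
Function('X')(Q) = Add(-9, Q) (Function('X')(Q) = Add(Q, Add(-4, -5)) = Add(Q, -9) = Add(-9, Q))
Mul(Function('m')(-11, 2), Add(Function('O')(-3), Function('X')(-2))) = Mul(Mul(10, -11), Add(-3, Add(-9, -2))) = Mul(-110, Add(-3, -11)) = Mul(-110, -14) = 1540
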